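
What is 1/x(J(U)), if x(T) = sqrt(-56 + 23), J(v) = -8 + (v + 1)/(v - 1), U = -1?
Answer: -I*sqrt(33)/33 ≈ -0.17408*I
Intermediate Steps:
J(v) = -8 + (1 + v)/(-1 + v)
x(T) = I*sqrt(33) (x(T) = sqrt(-33) = I*sqrt(33))
1/x(J(U)) = 1/(I*sqrt(33)) = -I*sqrt(33)/33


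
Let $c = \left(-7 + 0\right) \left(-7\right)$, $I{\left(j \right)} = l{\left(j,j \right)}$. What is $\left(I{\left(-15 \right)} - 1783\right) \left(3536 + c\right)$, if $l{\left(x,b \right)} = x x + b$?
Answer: $-5639205$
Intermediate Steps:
$l{\left(x,b \right)} = b + x^{2}$ ($l{\left(x,b \right)} = x^{2} + b = b + x^{2}$)
$I{\left(j \right)} = j + j^{2}$
$c = 49$ ($c = \left(-7\right) \left(-7\right) = 49$)
$\left(I{\left(-15 \right)} - 1783\right) \left(3536 + c\right) = \left(- 15 \left(1 - 15\right) - 1783\right) \left(3536 + 49\right) = \left(\left(-15\right) \left(-14\right) - 1783\right) 3585 = \left(210 - 1783\right) 3585 = \left(-1573\right) 3585 = -5639205$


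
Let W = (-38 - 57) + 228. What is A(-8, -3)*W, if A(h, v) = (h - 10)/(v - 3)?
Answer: 399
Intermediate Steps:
A(h, v) = (-10 + h)/(-3 + v)
W = 133 (W = -95 + 228 = 133)
A(-8, -3)*W = ((-10 - 8)/(-3 - 3))*133 = (-18/(-6))*133 = -⅙*(-18)*133 = 3*133 = 399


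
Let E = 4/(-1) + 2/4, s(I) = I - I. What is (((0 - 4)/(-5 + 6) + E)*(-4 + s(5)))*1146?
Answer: 34380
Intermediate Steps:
s(I) = 0
E = -7/2 (E = 4*(-1) + 2*(¼) = -4 + ½ = -7/2 ≈ -3.5000)
(((0 - 4)/(-5 + 6) + E)*(-4 + s(5)))*1146 = (((0 - 4)/(-5 + 6) - 7/2)*(-4 + 0))*1146 = ((-4/1 - 7/2)*(-4))*1146 = ((-4*1 - 7/2)*(-4))*1146 = ((-4 - 7/2)*(-4))*1146 = -15/2*(-4)*1146 = 30*1146 = 34380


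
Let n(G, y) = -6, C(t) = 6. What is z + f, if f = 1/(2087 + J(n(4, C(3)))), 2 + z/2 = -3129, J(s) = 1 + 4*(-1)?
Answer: -13050007/2084 ≈ -6262.0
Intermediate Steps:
J(s) = -3 (J(s) = 1 - 4 = -3)
z = -6262 (z = -4 + 2*(-3129) = -4 - 6258 = -6262)
f = 1/2084 (f = 1/(2087 - 3) = 1/2084 ≈ 0.00047985)
z + f = -6262 + 1/2084 = -13050007/2084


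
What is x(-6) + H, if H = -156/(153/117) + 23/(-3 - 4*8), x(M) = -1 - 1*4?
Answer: -74346/595 ≈ -124.95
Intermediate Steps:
x(M) = -5 (x(M) = -1 - 4 = -5)
H = -71371/595 (H = -156/(153*(1/117)) + 23/(-3 - 32) = -156/17/13 + 23/(-35) = -156*13/17 + 23*(-1/35) = -2028/17 - 23/35 = -71371/595 ≈ -119.95)
x(-6) + H = -5 - 71371/595 = -74346/595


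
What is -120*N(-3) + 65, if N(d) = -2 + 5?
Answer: -295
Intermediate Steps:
N(d) = 3
-120*N(-3) + 65 = -120*3 + 65 = -360 + 65 = -295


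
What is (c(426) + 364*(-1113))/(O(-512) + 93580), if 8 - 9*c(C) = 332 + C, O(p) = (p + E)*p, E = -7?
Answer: -607823/538962 ≈ -1.1278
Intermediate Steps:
O(p) = p*(-7 + p) (O(p) = (p - 7)*p = (-7 + p)*p = p*(-7 + p))
c(C) = -36 - C/9 (c(C) = 8/9 - (332 + C)/9 = 8/9 + (-332/9 - C/9) = -36 - C/9)
(c(426) + 364*(-1113))/(O(-512) + 93580) = ((-36 - ⅑*426) + 364*(-1113))/(-512*(-7 - 512) + 93580) = ((-36 - 142/3) - 405132)/(-512*(-519) + 93580) = (-250/3 - 405132)/(265728 + 93580) = -1215646/3/359308 = -1215646/3*1/359308 = -607823/538962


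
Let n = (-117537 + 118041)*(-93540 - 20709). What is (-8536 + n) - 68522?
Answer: -57658554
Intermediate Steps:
n = -57581496 (n = 504*(-114249) = -57581496)
(-8536 + n) - 68522 = (-8536 - 57581496) - 68522 = -57590032 - 68522 = -57658554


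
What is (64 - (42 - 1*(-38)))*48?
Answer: -768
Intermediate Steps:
(64 - (42 - 1*(-38)))*48 = (64 - (42 + 38))*48 = (64 - 1*80)*48 = (64 - 80)*48 = -16*48 = -768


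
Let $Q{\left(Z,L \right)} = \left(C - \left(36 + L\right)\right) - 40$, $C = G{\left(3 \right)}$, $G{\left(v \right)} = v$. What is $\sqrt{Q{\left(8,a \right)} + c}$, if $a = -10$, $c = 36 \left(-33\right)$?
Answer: $3 i \sqrt{139} \approx 35.37 i$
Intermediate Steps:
$C = 3$
$c = -1188$
$Q{\left(Z,L \right)} = -73 - L$ ($Q{\left(Z,L \right)} = \left(3 - \left(36 + L\right)\right) - 40 = \left(-33 - L\right) - 40 = -73 - L$)
$\sqrt{Q{\left(8,a \right)} + c} = \sqrt{\left(-73 - -10\right) - 1188} = \sqrt{\left(-73 + 10\right) - 1188} = \sqrt{-63 - 1188} = \sqrt{-1251} = 3 i \sqrt{139}$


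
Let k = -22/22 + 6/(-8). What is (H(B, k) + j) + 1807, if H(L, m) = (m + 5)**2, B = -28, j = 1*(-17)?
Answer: 28809/16 ≈ 1800.6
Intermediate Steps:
j = -17
k = -7/4 (k = -22*1/22 + 6*(-1/8) = -1 - 3/4 = -7/4 ≈ -1.7500)
H(L, m) = (5 + m)**2
(H(B, k) + j) + 1807 = ((5 - 7/4)**2 - 17) + 1807 = ((13/4)**2 - 17) + 1807 = (169/16 - 17) + 1807 = -103/16 + 1807 = 28809/16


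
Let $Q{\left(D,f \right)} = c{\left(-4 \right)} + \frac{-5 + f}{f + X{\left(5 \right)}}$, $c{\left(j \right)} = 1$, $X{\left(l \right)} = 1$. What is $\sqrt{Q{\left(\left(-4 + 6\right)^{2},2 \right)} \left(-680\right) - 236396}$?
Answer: $2 i \sqrt{59099} \approx 486.21 i$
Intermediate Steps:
$Q{\left(D,f \right)} = 1 + \frac{-5 + f}{1 + f}$ ($Q{\left(D,f \right)} = 1 + \frac{-5 + f}{f + 1} = 1 + \frac{-5 + f}{1 + f}$)
$\sqrt{Q{\left(\left(-4 + 6\right)^{2},2 \right)} \left(-680\right) - 236396} = \sqrt{\frac{2 \left(-2 + 2\right)}{1 + 2} \left(-680\right) - 236396} = \sqrt{2 \cdot \frac{1}{3} \cdot 0 \left(-680\right) - 236396} = \sqrt{0 \left(-680\right) - 236396} = \sqrt{0 - 236396} = \sqrt{-236396} = 2 i \sqrt{59099}$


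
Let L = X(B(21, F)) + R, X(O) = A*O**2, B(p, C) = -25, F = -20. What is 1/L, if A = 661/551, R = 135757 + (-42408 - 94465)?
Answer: -551/201791 ≈ -0.0027305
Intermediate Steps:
R = -1116 (R = 135757 - 136873 = -1116)
A = 661/551 (A = 661*(1/551) = 661/551 ≈ 1.1996)
X(O) = 661*O**2/551
L = -201791/551 (L = (661/551)*(-25)**2 - 1116 = (661/551)*625 - 1116 = 413125/551 - 1116 = -201791/551 ≈ -366.23)
1/L = 1/(-201791/551) = -551/201791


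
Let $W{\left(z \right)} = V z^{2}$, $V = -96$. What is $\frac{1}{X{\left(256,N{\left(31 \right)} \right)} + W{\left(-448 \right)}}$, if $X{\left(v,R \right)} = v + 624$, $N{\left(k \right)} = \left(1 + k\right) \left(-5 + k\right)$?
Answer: $- \frac{1}{19266704} \approx -5.1903 \cdot 10^{-8}$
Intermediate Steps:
$W{\left(z \right)} = - 96 z^{2}$
$X{\left(v,R \right)} = 624 + v$
$\frac{1}{X{\left(256,N{\left(31 \right)} \right)} + W{\left(-448 \right)}} = \frac{1}{\left(624 + 256\right) - 96 \left(-448\right)^{2}} = \frac{1}{880 - 19267584} = \frac{1}{-19266704} = - \frac{1}{19266704}$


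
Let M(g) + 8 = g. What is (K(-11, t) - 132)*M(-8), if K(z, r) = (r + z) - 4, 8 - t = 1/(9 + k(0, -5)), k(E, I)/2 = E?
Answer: 20032/9 ≈ 2225.8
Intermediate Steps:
k(E, I) = 2*E
M(g) = -8 + g
t = 71/9 (t = 8 - 1/(9 + 2*0) = 8 - 1/(9 + 0) = 8 - 1/9 = 8 - 1*⅑ = 8 - ⅑ = 71/9 ≈ 7.8889)
K(z, r) = -4 + r + z
(K(-11, t) - 132)*M(-8) = ((-4 + 71/9 - 11) - 132)*(-8 - 8) = (-64/9 - 132)*(-16) = -1252/9*(-16) = 20032/9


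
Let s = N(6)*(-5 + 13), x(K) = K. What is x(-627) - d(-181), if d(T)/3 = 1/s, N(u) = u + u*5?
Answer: -60193/96 ≈ -627.01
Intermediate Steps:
N(u) = 6*u (N(u) = u + 5*u = 6*u)
s = 288 (s = (6*6)*(-5 + 13) = 36*8 = 288)
d(T) = 1/96 (d(T) = 3/288 = 3*(1/288) = 1/96)
x(-627) - d(-181) = -627 - 1*1/96 = -627 - 1/96 = -60193/96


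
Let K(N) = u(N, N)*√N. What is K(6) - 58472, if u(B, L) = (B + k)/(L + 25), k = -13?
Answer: -58472 - 7*√6/31 ≈ -58473.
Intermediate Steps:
u(B, L) = (-13 + B)/(25 + L) (u(B, L) = (B - 13)/(L + 25) = (-13 + B)/(25 + L))
K(N) = √N*(-13 + N)/(25 + N) (K(N) = ((-13 + N)/(25 + N))*√N = √N*(-13 + N)/(25 + N))
K(6) - 58472 = √6*(-13 + 6)/(25 + 6) - 58472 = √6*(-7)/31 - 58472 = √6*(1/31)*(-7) - 58472 = -7*√6/31 - 58472 = -58472 - 7*√6/31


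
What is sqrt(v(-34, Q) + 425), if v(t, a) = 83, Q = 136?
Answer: 2*sqrt(127) ≈ 22.539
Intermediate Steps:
sqrt(v(-34, Q) + 425) = sqrt(83 + 425) = sqrt(508) = 2*sqrt(127)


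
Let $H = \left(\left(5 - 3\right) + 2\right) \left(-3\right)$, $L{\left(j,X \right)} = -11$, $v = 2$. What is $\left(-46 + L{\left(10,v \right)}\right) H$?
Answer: $684$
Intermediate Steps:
$H = -12$ ($H = \left(\left(5 - 3\right) + 2\right) \left(-3\right) = \left(2 + 2\right) \left(-3\right) = 4 \left(-3\right) = -12$)
$\left(-46 + L{\left(10,v \right)}\right) H = \left(-46 - 11\right) \left(-12\right) = \left(-57\right) \left(-12\right) = 684$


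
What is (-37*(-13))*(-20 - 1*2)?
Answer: -10582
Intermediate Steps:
(-37*(-13))*(-20 - 1*2) = 481*(-20 - 2) = 481*(-22) = -10582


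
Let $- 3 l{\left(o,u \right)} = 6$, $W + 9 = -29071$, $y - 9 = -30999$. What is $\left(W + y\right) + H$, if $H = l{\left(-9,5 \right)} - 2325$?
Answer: $-62397$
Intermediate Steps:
$y = -30990$ ($y = 9 - 30999 = -30990$)
$W = -29080$ ($W = -9 - 29071 = -29080$)
$l{\left(o,u \right)} = -2$ ($l{\left(o,u \right)} = \left(- \frac{1}{3}\right) 6 = -2$)
$H = -2327$ ($H = -2 - 2325 = -2327$)
$\left(W + y\right) + H = \left(-29080 - 30990\right) - 2327 = -60070 - 2327 = -62397$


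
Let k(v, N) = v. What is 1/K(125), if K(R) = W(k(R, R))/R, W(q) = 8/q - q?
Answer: -15625/15617 ≈ -1.0005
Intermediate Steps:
W(q) = -q + 8/q
K(R) = (-R + 8/R)/R
1/K(125) = 1/(-1 + 8/125²) = 1/(-1 + 8*(1/15625)) = 1/(-1 + 8/15625) = 1/(-15617/15625) = -15625/15617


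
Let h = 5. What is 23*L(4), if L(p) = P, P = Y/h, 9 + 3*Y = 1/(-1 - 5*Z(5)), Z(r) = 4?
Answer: -874/63 ≈ -13.873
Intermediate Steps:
Y = -190/63 (Y = -3 + 1/(3*(-1 - 5*4)) = -3 + 1/(3*(-1 - 20)) = -3 + (⅓)/(-21) = -3 + (⅓)*(-1/21) = -3 - 1/63 = -190/63 ≈ -3.0159)
P = -38/63 (P = -190/63/5 = -190/63*⅕ = -38/63 ≈ -0.60317)
L(p) = -38/63
23*L(4) = 23*(-38/63) = -874/63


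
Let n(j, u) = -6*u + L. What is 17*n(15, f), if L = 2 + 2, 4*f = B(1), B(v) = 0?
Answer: 68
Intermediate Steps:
f = 0 (f = (¼)*0 = 0)
L = 4
n(j, u) = 4 - 6*u (n(j, u) = -6*u + 4 = 4 - 6*u)
17*n(15, f) = 17*(4 - 6*0) = 17*(4 + 0) = 17*4 = 68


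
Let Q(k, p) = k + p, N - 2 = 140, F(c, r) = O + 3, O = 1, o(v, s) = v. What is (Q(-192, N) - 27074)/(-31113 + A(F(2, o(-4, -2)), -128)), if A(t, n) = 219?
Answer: 13562/15447 ≈ 0.87797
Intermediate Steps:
F(c, r) = 4 (F(c, r) = 1 + 3 = 4)
N = 142 (N = 2 + 140 = 142)
(Q(-192, N) - 27074)/(-31113 + A(F(2, o(-4, -2)), -128)) = ((-192 + 142) - 27074)/(-31113 + 219) = (-50 - 27074)/(-30894) = -27124*(-1/30894) = 13562/15447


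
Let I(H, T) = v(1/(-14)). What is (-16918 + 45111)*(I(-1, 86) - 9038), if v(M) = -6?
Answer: -254977492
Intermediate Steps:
I(H, T) = -6
(-16918 + 45111)*(I(-1, 86) - 9038) = (-16918 + 45111)*(-6 - 9038) = 28193*(-9044) = -254977492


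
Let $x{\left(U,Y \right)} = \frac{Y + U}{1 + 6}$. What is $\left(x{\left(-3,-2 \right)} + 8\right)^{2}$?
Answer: $\frac{2601}{49} \approx 53.082$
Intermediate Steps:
$x{\left(U,Y \right)} = \frac{U}{7} + \frac{Y}{7}$ ($x{\left(U,Y \right)} = \frac{U + Y}{7} = \left(U + Y\right) \frac{1}{7} = \frac{U}{7} + \frac{Y}{7}$)
$\left(x{\left(-3,-2 \right)} + 8\right)^{2} = \left(\left(\frac{1}{7} \left(-3\right) + \frac{1}{7} \left(-2\right)\right) + 8\right)^{2} = \left(\left(- \frac{3}{7} - \frac{2}{7}\right) + 8\right)^{2} = \left(- \frac{5}{7} + 8\right)^{2} = \left(\frac{51}{7}\right)^{2} = \frac{2601}{49}$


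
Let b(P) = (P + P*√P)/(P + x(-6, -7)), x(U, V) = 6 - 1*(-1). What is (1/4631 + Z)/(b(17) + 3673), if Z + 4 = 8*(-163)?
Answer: -1602210682929/4500039747236 + 308924697*√17/4500039747236 ≈ -0.35576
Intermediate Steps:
x(U, V) = 7 (x(U, V) = 6 + 1 = 7)
Z = -1308 (Z = -4 + 8*(-163) = -4 - 1304 = -1308)
b(P) = (P + P^(3/2))/(7 + P) (b(P) = (P + P*√P)/(P + 7) = (P + P^(3/2))/(7 + P))
(1/4631 + Z)/(b(17) + 3673) = (1/4631 - 1308)/((17 + 17^(3/2))/(7 + 17) + 3673) = (1/4631 - 1308)/((17 + 17*√17)/24 + 3673) = -6057347/(4631*((17 + 17*√17)/24 + 3673)) = -6057347/(4631*((17/24 + 17*√17/24) + 3673)) = -6057347/(4631*(88169/24 + 17*√17/24))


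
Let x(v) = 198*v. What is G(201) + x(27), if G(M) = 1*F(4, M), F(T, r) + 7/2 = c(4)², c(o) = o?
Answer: 10717/2 ≈ 5358.5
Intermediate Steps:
F(T, r) = 25/2 (F(T, r) = -7/2 + 4² = -7/2 + 16 = 25/2)
G(M) = 25/2 (G(M) = 1*(25/2) = 25/2)
G(201) + x(27) = 25/2 + 198*27 = 25/2 + 5346 = 10717/2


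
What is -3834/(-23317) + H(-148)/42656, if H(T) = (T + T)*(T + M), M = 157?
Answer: 12678327/124326244 ≈ 0.10198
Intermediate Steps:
H(T) = 2*T*(157 + T) (H(T) = (T + T)*(T + 157) = (2*T)*(157 + T) = 2*T*(157 + T))
-3834/(-23317) + H(-148)/42656 = -3834/(-23317) + (2*(-148)*(157 - 148))/42656 = -3834*(-1/23317) + (2*(-148)*9)*(1/42656) = 3834/23317 - 2664*1/42656 = 3834/23317 - 333/5332 = 12678327/124326244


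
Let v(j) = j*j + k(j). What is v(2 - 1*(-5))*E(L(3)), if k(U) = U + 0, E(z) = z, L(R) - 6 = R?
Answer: 504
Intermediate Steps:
L(R) = 6 + R
k(U) = U
v(j) = j + j² (v(j) = j*j + j = j² + j = j + j²)
v(2 - 1*(-5))*E(L(3)) = ((2 - 1*(-5))*(1 + (2 - 1*(-5))))*(6 + 3) = ((2 + 5)*(1 + (2 + 5)))*9 = (7*(1 + 7))*9 = (7*8)*9 = 56*9 = 504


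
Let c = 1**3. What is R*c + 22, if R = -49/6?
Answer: 83/6 ≈ 13.833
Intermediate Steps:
R = -49/6 (R = -49*1/6 = -49/6 ≈ -8.1667)
c = 1
R*c + 22 = -49/6*1 + 22 = -49/6 + 22 = 83/6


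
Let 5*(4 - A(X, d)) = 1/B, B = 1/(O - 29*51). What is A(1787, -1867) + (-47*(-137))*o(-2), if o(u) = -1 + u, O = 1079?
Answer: -19233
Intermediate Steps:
B = -1/400 (B = 1/(1079 - 29*51) = 1/(1079 - 1479) = 1/(-400) = -1/400 ≈ -0.0025000)
A(X, d) = 84 (A(X, d) = 4 - 1/(5*(-1/400)) = 4 - ⅕*(-400) = 4 + 80 = 84)
A(1787, -1867) + (-47*(-137))*o(-2) = 84 + (-47*(-137))*(-1 - 2) = 84 + 6439*(-3) = 84 - 19317 = -19233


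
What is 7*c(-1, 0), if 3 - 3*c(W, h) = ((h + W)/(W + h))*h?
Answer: 7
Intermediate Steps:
c(W, h) = 1 - h/3 (c(W, h) = 1 - (h + W)/(W + h)*h/3 = 1 - (W + h)/(W + h)*h/3 = 1 - h/3)
7*c(-1, 0) = 7*(1 - 1/3*0) = 7*(1 + 0) = 7*1 = 7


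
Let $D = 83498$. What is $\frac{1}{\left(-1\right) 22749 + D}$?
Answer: $\frac{1}{60749} \approx 1.6461 \cdot 10^{-5}$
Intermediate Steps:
$\frac{1}{\left(-1\right) 22749 + D} = \frac{1}{\left(-1\right) 22749 + 83498} = \frac{1}{-22749 + 83498} = \frac{1}{60749}$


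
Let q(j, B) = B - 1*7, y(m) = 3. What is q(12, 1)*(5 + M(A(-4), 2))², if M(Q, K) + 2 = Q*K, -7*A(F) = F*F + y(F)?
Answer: -1734/49 ≈ -35.388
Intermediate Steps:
q(j, B) = -7 + B (q(j, B) = B - 7 = -7 + B)
A(F) = -3/7 - F²/7 (A(F) = -(F*F + 3)/7 = -(F² + 3)/7 = -(3 + F²)/7 = -3/7 - F²/7)
M(Q, K) = -2 + K*Q (M(Q, K) = -2 + Q*K = -2 + K*Q)
q(12, 1)*(5 + M(A(-4), 2))² = (-7 + 1)*(5 + (-2 + 2*(-3/7 - ⅐*(-4)²)))² = -6*(5 + (-2 + 2*(-3/7 - ⅐*16)))² = -6*(5 + (-2 + 2*(-3/7 - 16/7)))² = -6*(5 + (-2 + 2*(-19/7)))² = -6*(5 + (-2 - 38/7))² = -6*(5 - 52/7)² = -6*(-17/7)² = -6*289/49 = -1734/49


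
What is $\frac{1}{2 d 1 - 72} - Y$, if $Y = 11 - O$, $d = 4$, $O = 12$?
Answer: $\frac{63}{64} \approx 0.98438$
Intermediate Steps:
$Y = -1$ ($Y = 11 - 12 = -1$)
$\frac{1}{2 d 1 - 72} - Y = \frac{1}{2 \cdot 4 \cdot 1 - 72} - -1 = \frac{1}{8 \cdot 1 - 72} + 1 = \frac{1}{8 - 72} + 1 = \frac{1}{-64} + 1 = - \frac{1}{64} + 1 = \frac{63}{64}$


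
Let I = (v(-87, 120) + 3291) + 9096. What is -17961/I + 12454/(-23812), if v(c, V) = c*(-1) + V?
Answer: -24355542/12495347 ≈ -1.9492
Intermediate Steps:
v(c, V) = V - c (v(c, V) = -c + V = V - c)
I = 12594 (I = ((120 - 1*(-87)) + 3291) + 9096 = ((120 + 87) + 3291) + 9096 = (207 + 3291) + 9096 = 3498 + 9096 = 12594)
-17961/I + 12454/(-23812) = -17961/12594 + 12454/(-23812) = -17961*1/12594 + 12454*(-1/23812) = -5987/4198 - 6227/11906 = -24355542/12495347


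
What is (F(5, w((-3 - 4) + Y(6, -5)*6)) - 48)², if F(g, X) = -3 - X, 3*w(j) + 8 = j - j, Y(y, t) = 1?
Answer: 21025/9 ≈ 2336.1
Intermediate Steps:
w(j) = -8/3 (w(j) = -8/3 + (j - j)/3 = -8/3 + (⅓)*0 = -8/3 + 0 = -8/3)
(F(5, w((-3 - 4) + Y(6, -5)*6)) - 48)² = ((-3 - 1*(-8/3)) - 48)² = ((-3 + 8/3) - 48)² = (-⅓ - 48)² = (-145/3)² = 21025/9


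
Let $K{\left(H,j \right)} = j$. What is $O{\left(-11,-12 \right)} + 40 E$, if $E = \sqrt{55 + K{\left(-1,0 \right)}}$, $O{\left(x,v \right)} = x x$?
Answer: $121 + 40 \sqrt{55} \approx 417.65$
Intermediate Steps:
$O{\left(x,v \right)} = x^{2}$
$E = \sqrt{55}$ ($E = \sqrt{55 + 0} = \sqrt{55} \approx 7.4162$)
$O{\left(-11,-12 \right)} + 40 E = \left(-11\right)^{2} + 40 \sqrt{55} = 121 + 40 \sqrt{55}$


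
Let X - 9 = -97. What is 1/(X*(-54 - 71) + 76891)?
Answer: 1/87891 ≈ 1.1378e-5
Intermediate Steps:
X = -88 (X = 9 - 97 = -88)
1/(X*(-54 - 71) + 76891) = 1/(-88*(-54 - 71) + 76891) = 1/(-88*(-125) + 76891) = 1/(11000 + 76891) = 1/87891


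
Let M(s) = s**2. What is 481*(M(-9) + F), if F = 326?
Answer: 195767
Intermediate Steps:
481*(M(-9) + F) = 481*((-9)**2 + 326) = 481*(81 + 326) = 481*407 = 195767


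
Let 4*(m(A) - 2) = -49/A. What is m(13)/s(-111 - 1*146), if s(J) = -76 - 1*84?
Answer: -11/1664 ≈ -0.0066106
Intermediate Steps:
s(J) = -160 (s(J) = -76 - 84 = -160)
m(A) = 2 - 49/(4*A) (m(A) = 2 + (-49/A)/4 = 2 - 49/(4*A))
m(13)/s(-111 - 1*146) = (2 - 49/4/13)/(-160) = (2 - 49/4*1/13)*(-1/160) = (2 - 49/52)*(-1/160) = (55/52)*(-1/160) = -11/1664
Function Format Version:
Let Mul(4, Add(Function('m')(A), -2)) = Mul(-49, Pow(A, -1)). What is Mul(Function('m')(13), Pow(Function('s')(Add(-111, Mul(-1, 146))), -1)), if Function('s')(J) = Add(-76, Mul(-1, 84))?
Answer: Rational(-11, 1664) ≈ -0.0066106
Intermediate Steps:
Function('s')(J) = -160 (Function('s')(J) = Add(-76, -84) = -160)
Function('m')(A) = Add(2, Mul(Rational(-49, 4), Pow(A, -1))) (Function('m')(A) = Add(2, Mul(Rational(1, 4), Mul(-49, Pow(A, -1)))) = Add(2, Mul(Rational(-49, 4), Pow(A, -1))))
Mul(Function('m')(13), Pow(Function('s')(Add(-111, Mul(-1, 146))), -1)) = Mul(Add(2, Mul(Rational(-49, 4), Pow(13, -1))), Pow(-160, -1)) = Mul(Add(2, Mul(Rational(-49, 4), Rational(1, 13))), Rational(-1, 160)) = Mul(Add(2, Rational(-49, 52)), Rational(-1, 160)) = Mul(Rational(55, 52), Rational(-1, 160)) = Rational(-11, 1664)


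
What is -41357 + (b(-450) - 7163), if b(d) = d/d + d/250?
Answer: -242604/5 ≈ -48521.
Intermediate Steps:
b(d) = 1 + d/250 (b(d) = 1 + d*(1/250) = 1 + d/250)
-41357 + (b(-450) - 7163) = -41357 + ((1 + (1/250)*(-450)) - 7163) = -41357 + ((1 - 9/5) - 1*7163) = -41357 + (-⅘ - 7163) = -41357 - 35819/5 = -242604/5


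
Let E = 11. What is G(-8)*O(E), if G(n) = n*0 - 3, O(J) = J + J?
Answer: -66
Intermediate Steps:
O(J) = 2*J
G(n) = -3 (G(n) = 0 - 3 = -3)
G(-8)*O(E) = -6*11 = -3*22 = -66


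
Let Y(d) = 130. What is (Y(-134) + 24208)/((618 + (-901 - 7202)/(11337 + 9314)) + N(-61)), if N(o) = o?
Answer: 251302019/5747252 ≈ 43.726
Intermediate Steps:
(Y(-134) + 24208)/((618 + (-901 - 7202)/(11337 + 9314)) + N(-61)) = (130 + 24208)/((618 + (-901 - 7202)/(11337 + 9314)) - 61) = 24338/((618 - 8103/20651) - 61) = 24338/(12754215/20651 - 61) = 24338/(11494504/20651) = 24338*(20651/11494504) = 251302019/5747252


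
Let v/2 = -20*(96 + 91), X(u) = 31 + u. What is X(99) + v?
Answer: -7350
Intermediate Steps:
v = -7480 (v = 2*(-20*(96 + 91)) = 2*(-20*187) = 2*(-3740) = -7480)
X(99) + v = (31 + 99) - 7480 = 130 - 7480 = -7350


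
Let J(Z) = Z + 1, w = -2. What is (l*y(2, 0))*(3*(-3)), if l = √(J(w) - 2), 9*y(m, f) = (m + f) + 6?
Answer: -8*I*√3 ≈ -13.856*I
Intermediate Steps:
J(Z) = 1 + Z
y(m, f) = ⅔ + f/9 + m/9 (y(m, f) = ((m + f) + 6)/9 = ((f + m) + 6)/9 = (6 + f + m)/9 = ⅔ + f/9 + m/9)
l = I*√3 (l = √((1 - 2) - 2) = √(-1 - 2) = √(-3) = I*√3 ≈ 1.732*I)
(l*y(2, 0))*(3*(-3)) = ((I*√3)*(⅔ + (⅑)*0 + (⅑)*2))*(3*(-3)) = ((I*√3)*(⅔ + 0 + 2/9))*(-9) = ((I*√3)*(8/9))*(-9) = (8*I*√3/9)*(-9) = -8*I*√3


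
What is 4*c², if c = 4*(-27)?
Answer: 46656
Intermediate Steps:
c = -108
4*c² = 4*(-108)² = 4*11664 = 46656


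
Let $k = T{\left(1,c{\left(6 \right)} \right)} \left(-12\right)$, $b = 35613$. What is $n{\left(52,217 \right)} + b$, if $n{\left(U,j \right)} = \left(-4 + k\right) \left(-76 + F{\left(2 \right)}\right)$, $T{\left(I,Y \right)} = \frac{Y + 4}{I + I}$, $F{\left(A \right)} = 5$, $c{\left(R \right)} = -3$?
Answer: $36323$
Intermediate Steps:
$T{\left(I,Y \right)} = \frac{4 + Y}{2 I}$
$k = -6$ ($k = \frac{4 - 3}{2 \cdot 1} \left(-12\right) = \frac{1}{2} \cdot 1 \cdot 1 \left(-12\right) = \frac{1}{2} \left(-12\right) = -6$)
$n{\left(U,j \right)} = 710$ ($n{\left(U,j \right)} = \left(-4 - 6\right) \left(-76 + 5\right) = \left(-10\right) \left(-71\right) = 710$)
$n{\left(52,217 \right)} + b = 710 + 35613 = 36323$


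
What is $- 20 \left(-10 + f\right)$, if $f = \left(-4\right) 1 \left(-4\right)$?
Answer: $-120$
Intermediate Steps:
$f = 16$ ($f = \left(-4\right) \left(-4\right) = 16$)
$- 20 \left(-10 + f\right) = - 20 \left(-10 + 16\right) = \left(-20\right) 6 = -120$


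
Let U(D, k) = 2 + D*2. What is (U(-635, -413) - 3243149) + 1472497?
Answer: -1771920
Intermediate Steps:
U(D, k) = 2 + 2*D
(U(-635, -413) - 3243149) + 1472497 = ((2 + 2*(-635)) - 3243149) + 1472497 = ((2 - 1270) - 3243149) + 1472497 = (-1268 - 3243149) + 1472497 = -3244417 + 1472497 = -1771920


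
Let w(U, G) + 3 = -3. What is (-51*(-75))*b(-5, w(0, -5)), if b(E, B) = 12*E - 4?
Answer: -244800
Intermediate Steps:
w(U, G) = -6 (w(U, G) = -3 - 3 = -6)
b(E, B) = -4 + 12*E
(-51*(-75))*b(-5, w(0, -5)) = (-51*(-75))*(-4 + 12*(-5)) = 3825*(-4 - 60) = 3825*(-64) = -244800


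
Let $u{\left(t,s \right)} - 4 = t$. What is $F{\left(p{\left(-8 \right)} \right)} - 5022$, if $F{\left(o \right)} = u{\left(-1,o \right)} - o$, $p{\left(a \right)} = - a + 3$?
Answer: $-5030$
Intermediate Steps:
$u{\left(t,s \right)} = 4 + t$
$p{\left(a \right)} = 3 - a$
$F{\left(o \right)} = 3 - o$ ($F{\left(o \right)} = \left(4 - 1\right) - o = 3 - o$)
$F{\left(p{\left(-8 \right)} \right)} - 5022 = \left(3 - \left(3 - -8\right)\right) - 5022 = \left(3 - \left(3 + 8\right)\right) - 5022 = \left(3 - 11\right) - 5022 = -8 - 5022 = -5030$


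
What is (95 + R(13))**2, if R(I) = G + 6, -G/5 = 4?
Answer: 6561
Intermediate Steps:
G = -20 (G = -5*4 = -20)
R(I) = -14 (R(I) = -20 + 6 = -14)
(95 + R(13))**2 = (95 - 14)**2 = 81**2 = 6561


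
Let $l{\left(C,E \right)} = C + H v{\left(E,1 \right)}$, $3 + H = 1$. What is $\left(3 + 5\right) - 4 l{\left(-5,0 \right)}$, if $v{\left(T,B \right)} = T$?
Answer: $28$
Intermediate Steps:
$H = -2$ ($H = -3 + 1 = -2$)
$l{\left(C,E \right)} = C - 2 E$
$\left(3 + 5\right) - 4 l{\left(-5,0 \right)} = \left(3 + 5\right) - 4 \left(-5 - 0\right) = 8 - 4 \left(-5 + 0\right) = 8 - -20 = 8 + 20 = 28$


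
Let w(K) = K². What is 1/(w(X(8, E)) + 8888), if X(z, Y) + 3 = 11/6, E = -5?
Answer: 36/320017 ≈ 0.00011249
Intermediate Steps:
X(z, Y) = -7/6 (X(z, Y) = -3 + 11/6 = -7/6)
1/(w(X(8, E)) + 8888) = 1/((-7/6)² + 8888) = 1/(49/36 + 8888) = 1/(320017/36) = 36/320017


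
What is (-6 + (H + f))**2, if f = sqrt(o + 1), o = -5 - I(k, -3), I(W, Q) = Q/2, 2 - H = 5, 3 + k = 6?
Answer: (18 - I*sqrt(10))**2/4 ≈ 78.5 - 28.461*I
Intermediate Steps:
k = 3 (k = -3 + 6 = 3)
H = -3 (H = 2 - 1*5 = 2 - 5 = -3)
I(W, Q) = Q/2 (I(W, Q) = Q*(1/2) = Q/2)
o = -7/2 (o = -5 - (-3)/2 = -5 - 1*(-3/2) = -5 + 3/2 = -7/2 ≈ -3.5000)
f = I*sqrt(10)/2 (f = sqrt(-7/2 + 1) = sqrt(-5/2) = I*sqrt(10)/2 ≈ 1.5811*I)
(-6 + (H + f))**2 = (-6 + (-3 + I*sqrt(10)/2))**2 = (-9 + I*sqrt(10)/2)**2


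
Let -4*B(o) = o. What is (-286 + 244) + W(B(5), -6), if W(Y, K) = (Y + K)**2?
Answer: 169/16 ≈ 10.563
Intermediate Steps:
B(o) = -o/4
W(Y, K) = (K + Y)**2
(-286 + 244) + W(B(5), -6) = (-286 + 244) + (-6 - 1/4*5)**2 = -42 + (-6 - 5/4)**2 = -42 + (-29/4)**2 = -42 + 841/16 = 169/16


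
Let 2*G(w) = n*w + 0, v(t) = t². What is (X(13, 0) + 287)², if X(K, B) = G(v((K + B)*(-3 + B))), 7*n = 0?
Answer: 82369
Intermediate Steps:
n = 0 (n = (⅐)*0 = 0)
G(w) = 0 (G(w) = (0*w + 0)/2 = (0 + 0)/2 = (½)*0 = 0)
X(K, B) = 0
(X(13, 0) + 287)² = (0 + 287)² = 287² = 82369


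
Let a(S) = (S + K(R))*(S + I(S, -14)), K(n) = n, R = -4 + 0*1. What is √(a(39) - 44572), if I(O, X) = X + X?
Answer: I*√44187 ≈ 210.21*I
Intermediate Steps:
I(O, X) = 2*X
R = -4 (R = -4 + 0 = -4)
a(S) = (-28 + S)*(-4 + S) (a(S) = (S - 4)*(S + 2*(-14)) = (-4 + S)*(S - 28) = (-4 + S)*(-28 + S) = (-28 + S)*(-4 + S))
√(a(39) - 44572) = √((112 + 39² - 32*39) - 44572) = √((112 + 1521 - 1248) - 44572) = √(385 - 44572) = √(-44187) = I*√44187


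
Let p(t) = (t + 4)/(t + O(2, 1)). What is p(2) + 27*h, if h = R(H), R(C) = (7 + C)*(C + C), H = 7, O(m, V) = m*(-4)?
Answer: 5291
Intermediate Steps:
O(m, V) = -4*m
p(t) = (4 + t)/(-8 + t) (p(t) = (t + 4)/(t - 4*2) = (4 + t)/(t - 8) = (4 + t)/(-8 + t))
R(C) = 2*C*(7 + C) (R(C) = (7 + C)*(2*C) = 2*C*(7 + C))
h = 196 (h = 2*7*(7 + 7) = 2*7*14 = 196)
p(2) + 27*h = (4 + 2)/(-8 + 2) + 27*196 = 6/(-6) + 5292 = -⅙*6 + 5292 = -1 + 5292 = 5291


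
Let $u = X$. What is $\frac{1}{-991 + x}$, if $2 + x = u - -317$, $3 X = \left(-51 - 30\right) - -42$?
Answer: $- \frac{1}{689} \approx -0.0014514$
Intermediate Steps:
$X = -13$ ($X = \frac{\left(-51 - 30\right) - -42}{3} = \frac{\left(-51 - 30\right) + 42}{3} = \frac{-81 + 42}{3} = \frac{1}{3} \left(-39\right) = -13$)
$u = -13$
$x = 302$ ($x = -2 - -304 = -2 + \left(-13 + 317\right) = -2 + 304 = 302$)
$\frac{1}{-991 + x} = \frac{1}{-991 + 302} = \frac{1}{-689} = - \frac{1}{689}$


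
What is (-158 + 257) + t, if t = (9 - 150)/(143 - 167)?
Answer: 839/8 ≈ 104.88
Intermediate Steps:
t = 47/8 (t = -141/(-24) = -141*(-1/24) = 47/8 ≈ 5.8750)
(-158 + 257) + t = (-158 + 257) + 47/8 = 99 + 47/8 = 839/8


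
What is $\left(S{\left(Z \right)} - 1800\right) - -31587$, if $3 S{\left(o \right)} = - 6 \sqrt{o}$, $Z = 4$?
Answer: $29783$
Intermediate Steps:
$S{\left(o \right)} = - 2 \sqrt{o}$ ($S{\left(o \right)} = \frac{\left(-6\right) \sqrt{o}}{3} = - 2 \sqrt{o}$)
$\left(S{\left(Z \right)} - 1800\right) - -31587 = \left(- 2 \sqrt{4} - 1800\right) - -31587 = \left(\left(-2\right) 2 - 1800\right) + 31587 = \left(-4 - 1800\right) + 31587 = -1804 + 31587 = 29783$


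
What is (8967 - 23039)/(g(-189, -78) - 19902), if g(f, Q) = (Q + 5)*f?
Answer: 14072/6105 ≈ 2.3050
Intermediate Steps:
g(f, Q) = f*(5 + Q) (g(f, Q) = (5 + Q)*f = f*(5 + Q))
(8967 - 23039)/(g(-189, -78) - 19902) = (8967 - 23039)/(-189*(5 - 78) - 19902) = -14072/(-189*(-73) - 19902) = -14072/(13797 - 19902) = -14072/(-6105) = -14072*(-1/6105) = 14072/6105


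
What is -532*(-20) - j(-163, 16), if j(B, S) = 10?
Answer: 10630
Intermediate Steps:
-532*(-20) - j(-163, 16) = -532*(-20) - 1*10 = 10640 - 10 = 10630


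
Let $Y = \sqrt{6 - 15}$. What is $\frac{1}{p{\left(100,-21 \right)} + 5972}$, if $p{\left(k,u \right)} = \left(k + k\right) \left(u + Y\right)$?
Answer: $\frac{443}{874996} - \frac{75 i}{437498} \approx 0.00050629 - 0.00017143 i$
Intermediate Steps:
$Y = 3 i$ ($Y = \sqrt{-9} = 3 i \approx 3.0 i$)
$p{\left(k,u \right)} = 2 k \left(u + 3 i\right)$ ($p{\left(k,u \right)} = \left(k + k\right) \left(u + 3 i\right) = 2 k \left(u + 3 i\right)$)
$\frac{1}{p{\left(100,-21 \right)} + 5972} = \frac{1}{2 \cdot 100 \left(-21 + 3 i\right) + 5972} = \frac{1}{\left(-4200 + 600 i\right) + 5972} = \frac{1}{1772 + 600 i} = \frac{1772 - 600 i}{3499984}$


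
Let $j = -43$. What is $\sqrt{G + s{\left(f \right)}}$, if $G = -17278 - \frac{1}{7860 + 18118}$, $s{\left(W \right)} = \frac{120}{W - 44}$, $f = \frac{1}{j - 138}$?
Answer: $\frac{i \sqrt{365359131438869458}}{4598106} \approx 131.46 i$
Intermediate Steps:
$f = - \frac{1}{181}$ ($f = \frac{1}{-43 - 138} = \frac{1}{-181} = - \frac{1}{181} \approx -0.0055249$)
$s{\left(W \right)} = \frac{120}{-44 + W}$ ($s{\left(W \right)} = \frac{120}{W - 44} = \frac{120}{-44 + W}$)
$G = - \frac{448847885}{25978}$ ($G = -17278 - \frac{1}{25978} = - \frac{448847885}{25978} \approx -17278.0$)
$\sqrt{G + s{\left(f \right)}} = \sqrt{- \frac{448847885}{25978} + \frac{120}{-44 - \frac{1}{181}}} = \sqrt{- \frac{448847885}{25978} + \frac{120}{- \frac{7965}{181}}} = \sqrt{- \frac{448847885}{25978} + 120 \left(- \frac{181}{7965}\right)} = \sqrt{- \frac{448847885}{25978} - \frac{1448}{531}} = \sqrt{- \frac{238375843079}{13794318}} = \frac{i \sqrt{365359131438869458}}{4598106}$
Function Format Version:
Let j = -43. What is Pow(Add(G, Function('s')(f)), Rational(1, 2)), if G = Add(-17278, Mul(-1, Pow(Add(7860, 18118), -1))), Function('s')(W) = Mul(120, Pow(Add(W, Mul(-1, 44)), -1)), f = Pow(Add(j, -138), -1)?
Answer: Mul(Rational(1, 4598106), I, Pow(365359131438869458, Rational(1, 2))) ≈ Mul(131.46, I)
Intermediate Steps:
f = Rational(-1, 181) (f = Pow(Add(-43, -138), -1) = Pow(-181, -1) = Rational(-1, 181) ≈ -0.0055249)
Function('s')(W) = Mul(120, Pow(Add(-44, W), -1)) (Function('s')(W) = Mul(120, Pow(Add(W, -44), -1)) = Mul(120, Pow(Add(-44, W), -1)))
G = Rational(-448847885, 25978) (G = Add(-17278, Mul(-1, Pow(25978, -1))) = Add(-17278, Mul(-1, Rational(1, 25978))) = Add(-17278, Rational(-1, 25978)) = Rational(-448847885, 25978) ≈ -17278.)
Pow(Add(G, Function('s')(f)), Rational(1, 2)) = Pow(Add(Rational(-448847885, 25978), Mul(120, Pow(Add(-44, Rational(-1, 181)), -1))), Rational(1, 2)) = Pow(Add(Rational(-448847885, 25978), Mul(120, Pow(Rational(-7965, 181), -1))), Rational(1, 2)) = Pow(Add(Rational(-448847885, 25978), Mul(120, Rational(-181, 7965))), Rational(1, 2)) = Pow(Add(Rational(-448847885, 25978), Rational(-1448, 531)), Rational(1, 2)) = Pow(Rational(-238375843079, 13794318), Rational(1, 2)) = Mul(Rational(1, 4598106), I, Pow(365359131438869458, Rational(1, 2)))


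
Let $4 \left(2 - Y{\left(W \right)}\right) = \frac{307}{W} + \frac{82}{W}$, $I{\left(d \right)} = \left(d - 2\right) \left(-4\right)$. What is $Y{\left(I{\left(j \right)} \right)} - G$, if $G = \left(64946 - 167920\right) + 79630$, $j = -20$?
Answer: $\frac{8217403}{352} \approx 23345.0$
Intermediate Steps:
$I{\left(d \right)} = 8 - 4 d$ ($I{\left(d \right)} = \left(-2 + d\right) \left(-4\right) = 8 - 4 d$)
$Y{\left(W \right)} = 2 - \frac{389}{4 W}$ ($Y{\left(W \right)} = 2 - \frac{\frac{307}{W} + \frac{82}{W}}{4} = 2 - \frac{389 \frac{1}{W}}{4} = 2 - \frac{389}{4 W}$)
$G = -23344$ ($G = -102974 + 79630 = -23344$)
$Y{\left(I{\left(j \right)} \right)} - G = \left(2 - \frac{389}{4 \left(8 - -80\right)}\right) - -23344 = \left(2 - \frac{389}{4 \left(8 + 80\right)}\right) + 23344 = \left(2 - \frac{389}{4 \cdot 88}\right) + 23344 = \left(2 - \frac{389}{352}\right) + 23344 = \frac{315}{352} + 23344 = \frac{8217403}{352}$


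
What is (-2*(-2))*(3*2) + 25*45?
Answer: 1149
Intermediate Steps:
(-2*(-2))*(3*2) + 25*45 = 4*6 + 1125 = 24 + 1125 = 1149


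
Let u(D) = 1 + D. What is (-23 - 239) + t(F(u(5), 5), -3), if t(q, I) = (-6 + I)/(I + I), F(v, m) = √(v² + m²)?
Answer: -521/2 ≈ -260.50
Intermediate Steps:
F(v, m) = √(m² + v²)
t(q, I) = (-6 + I)/(2*I) (t(q, I) = (-6 + I)/((2*I)) = (-6 + I)*(1/(2*I)) = (-6 + I)/(2*I))
(-23 - 239) + t(F(u(5), 5), -3) = (-23 - 239) + (½)*(-6 - 3)/(-3) = -262 + (½)*(-⅓)*(-9) = -262 + 3/2 = -521/2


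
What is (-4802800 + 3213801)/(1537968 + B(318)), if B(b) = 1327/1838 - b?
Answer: -2920580162/2826202027 ≈ -1.0334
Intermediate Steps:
B(b) = 1327/1838 - b (B(b) = 1327*(1/1838) - b = 1327/1838 - b)
(-4802800 + 3213801)/(1537968 + B(318)) = (-4802800 + 3213801)/(1537968 + (1327/1838 - 1*318)) = -1588999/(1537968 + (1327/1838 - 318)) = -1588999/(1537968 - 583157/1838) = -1588999/2826202027/1838 = -1588999*1838/2826202027 = -2920580162/2826202027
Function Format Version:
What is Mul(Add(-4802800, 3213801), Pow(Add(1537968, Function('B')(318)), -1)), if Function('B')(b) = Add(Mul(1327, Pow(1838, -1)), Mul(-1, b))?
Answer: Rational(-2920580162, 2826202027) ≈ -1.0334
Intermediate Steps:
Function('B')(b) = Add(Rational(1327, 1838), Mul(-1, b)) (Function('B')(b) = Add(Mul(1327, Rational(1, 1838)), Mul(-1, b)) = Add(Rational(1327, 1838), Mul(-1, b)))
Mul(Add(-4802800, 3213801), Pow(Add(1537968, Function('B')(318)), -1)) = Mul(Add(-4802800, 3213801), Pow(Add(1537968, Add(Rational(1327, 1838), Mul(-1, 318))), -1)) = Mul(-1588999, Pow(Add(1537968, Add(Rational(1327, 1838), -318)), -1)) = Mul(-1588999, Pow(Add(1537968, Rational(-583157, 1838)), -1)) = Mul(-1588999, Pow(Rational(2826202027, 1838), -1)) = Mul(-1588999, Rational(1838, 2826202027)) = Rational(-2920580162, 2826202027)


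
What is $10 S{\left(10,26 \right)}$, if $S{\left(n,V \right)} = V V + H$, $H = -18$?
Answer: $6580$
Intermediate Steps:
$S{\left(n,V \right)} = -18 + V^{2}$ ($S{\left(n,V \right)} = V V - 18 = V^{2} - 18 = -18 + V^{2}$)
$10 S{\left(10,26 \right)} = 10 \left(-18 + 26^{2}\right) = 10 \left(-18 + 676\right) = 10 \cdot 658 = 6580$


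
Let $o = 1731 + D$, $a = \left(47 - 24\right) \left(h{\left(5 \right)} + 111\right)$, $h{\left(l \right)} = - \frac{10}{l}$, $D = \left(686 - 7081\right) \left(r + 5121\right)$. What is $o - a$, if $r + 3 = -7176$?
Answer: $13160134$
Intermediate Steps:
$r = -7179$ ($r = -3 - 7176 = -7179$)
$D = 13160910$ ($D = \left(686 - 7081\right) \left(-7179 + 5121\right) = \left(-6395\right) \left(-2058\right) = 13160910$)
$a = 2507$ ($a = \left(47 - 24\right) \left(- \frac{10}{5} + 111\right) = 23 \left(\left(-10\right) \frac{1}{5} + 111\right) = 23 \left(-2 + 111\right) = 23 \cdot 109 = 2507$)
$o = 13162641$ ($o = 1731 + 13160910 = 13162641$)
$o - a = 13162641 - 2507 = 13160134$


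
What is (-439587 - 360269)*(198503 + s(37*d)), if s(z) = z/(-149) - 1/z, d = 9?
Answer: -7877791592626928/49617 ≈ -1.5877e+11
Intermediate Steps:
s(z) = -1/z - z/149 (s(z) = z*(-1/149) - 1/z = -z/149 - 1/z = -1/z - z/149)
(-439587 - 360269)*(198503 + s(37*d)) = (-439587 - 360269)*(198503 + (-1/(37*9) - 37*9/149)) = -799856*(198503 + (-1/333 - 1/149*333)) = -799856*(198503 + (-1*1/333 - 333/149)) = -799856*(198503 + (-1/333 - 333/149)) = -799856*(198503 - 111038/49617) = -799856*9849012313/49617 = -7877791592626928/49617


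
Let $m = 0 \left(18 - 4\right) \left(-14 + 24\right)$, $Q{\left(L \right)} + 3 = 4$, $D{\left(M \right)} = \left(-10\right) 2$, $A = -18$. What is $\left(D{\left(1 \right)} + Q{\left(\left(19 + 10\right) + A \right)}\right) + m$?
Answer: $-19$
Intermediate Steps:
$D{\left(M \right)} = -20$
$Q{\left(L \right)} = 1$ ($Q{\left(L \right)} = -3 + 4 = 1$)
$m = 0$ ($m = 0 \cdot 14 \cdot 10 = 0 \cdot 140 = 0$)
$\left(D{\left(1 \right)} + Q{\left(\left(19 + 10\right) + A \right)}\right) + m = \left(-20 + 1\right) + 0 = -19 + 0 = -19$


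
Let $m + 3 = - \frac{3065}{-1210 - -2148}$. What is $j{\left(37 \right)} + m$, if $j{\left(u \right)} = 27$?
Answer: $\frac{19447}{938} \approx 20.732$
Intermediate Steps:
$m = - \frac{5879}{938}$ ($m = -3 - \frac{3065}{-1210 - -2148} = -3 - \frac{3065}{-1210 + 2148} = -3 - \frac{3065}{938} = - \frac{5879}{938} \approx -6.2676$)
$j{\left(37 \right)} + m = 27 - \frac{5879}{938} = \frac{19447}{938}$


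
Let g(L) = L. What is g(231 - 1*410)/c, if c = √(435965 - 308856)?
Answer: -179*√127109/127109 ≈ -0.50207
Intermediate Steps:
c = √127109 ≈ 356.52
g(231 - 1*410)/c = (231 - 1*410)/(√127109) = (231 - 410)*(√127109/127109) = -179*√127109/127109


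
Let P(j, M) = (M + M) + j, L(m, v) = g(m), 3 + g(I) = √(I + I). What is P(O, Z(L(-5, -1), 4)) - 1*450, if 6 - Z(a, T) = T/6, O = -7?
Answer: -1339/3 ≈ -446.33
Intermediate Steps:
g(I) = -3 + √2*√I (g(I) = -3 + √(I + I) = -3 + √(2*I) = -3 + √2*√I)
L(m, v) = -3 + √2*√m
Z(a, T) = 6 - T/6
P(j, M) = j + 2*M (P(j, M) = 2*M + j = j + 2*M)
P(O, Z(L(-5, -1), 4)) - 1*450 = (-7 + 2*(6 - ⅙*4)) - 1*450 = (-7 + 2*(6 - ⅔)) - 450 = (-7 + 2*(16/3)) - 450 = (-7 + 32/3) - 450 = 11/3 - 450 = -1339/3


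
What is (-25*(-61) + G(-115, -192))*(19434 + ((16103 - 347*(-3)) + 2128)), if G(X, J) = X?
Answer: 54575460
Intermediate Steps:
(-25*(-61) + G(-115, -192))*(19434 + ((16103 - 347*(-3)) + 2128)) = (-25*(-61) - 115)*(19434 + ((16103 - 347*(-3)) + 2128)) = (1525 - 115)*(19434 + ((16103 + 1041) + 2128)) = 1410*(19434 + (17144 + 2128)) = 1410*(19434 + 19272) = 1410*38706 = 54575460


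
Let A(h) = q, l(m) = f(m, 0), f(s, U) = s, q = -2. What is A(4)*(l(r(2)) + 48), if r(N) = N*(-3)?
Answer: -84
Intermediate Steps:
r(N) = -3*N
l(m) = m
A(h) = -2
A(4)*(l(r(2)) + 48) = -2*(-3*2 + 48) = -2*(-6 + 48) = -2*42 = -84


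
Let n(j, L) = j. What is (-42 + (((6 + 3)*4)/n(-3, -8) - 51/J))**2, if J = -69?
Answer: 1500625/529 ≈ 2836.7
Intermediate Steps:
(-42 + (((6 + 3)*4)/n(-3, -8) - 51/J))**2 = (-42 + (((6 + 3)*4)/(-3) - 51/(-69)))**2 = (-42 + ((9*4)*(-1/3) - 51*(-1/69)))**2 = (-42 + (36*(-1/3) + 17/23))**2 = (-42 + (-12 + 17/23))**2 = (-42 - 259/23)**2 = (-1225/23)**2 = 1500625/529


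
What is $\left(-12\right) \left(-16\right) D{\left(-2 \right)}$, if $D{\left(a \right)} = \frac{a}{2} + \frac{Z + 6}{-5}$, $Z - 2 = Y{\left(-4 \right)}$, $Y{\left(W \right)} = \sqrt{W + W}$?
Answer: $- \frac{2496}{5} - \frac{384 i \sqrt{2}}{5} \approx -499.2 - 108.61 i$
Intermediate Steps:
$Y{\left(W \right)} = \sqrt{2} \sqrt{W}$ ($Y{\left(W \right)} = \sqrt{2 W} = \sqrt{2} \sqrt{W}$)
$Z = 2 + 2 i \sqrt{2}$ ($Z = 2 + \sqrt{2} \sqrt{-4} = 2 + \sqrt{2} \cdot 2 i = 2 + 2 i \sqrt{2} \approx 2.0 + 2.8284 i$)
$D{\left(a \right)} = - \frac{8}{5} + \frac{a}{2} - \frac{2 i \sqrt{2}}{5}$ ($D{\left(a \right)} = \frac{a}{2} + \frac{\left(2 + 2 i \sqrt{2}\right) + 6}{-5} = a \frac{1}{2} + \left(8 + 2 i \sqrt{2}\right) \left(- \frac{1}{5}\right) = \frac{a}{2} - \left(\frac{8}{5} + \frac{2 i \sqrt{2}}{5}\right) = - \frac{8}{5} + \frac{a}{2} - \frac{2 i \sqrt{2}}{5}$)
$\left(-12\right) \left(-16\right) D{\left(-2 \right)} = \left(-12\right) \left(-16\right) \left(- \frac{8}{5} + \frac{1}{2} \left(-2\right) - \frac{2 i \sqrt{2}}{5}\right) = 192 \left(- \frac{8}{5} - 1 - \frac{2 i \sqrt{2}}{5}\right) = 192 \left(- \frac{13}{5} - \frac{2 i \sqrt{2}}{5}\right) = - \frac{2496}{5} - \frac{384 i \sqrt{2}}{5}$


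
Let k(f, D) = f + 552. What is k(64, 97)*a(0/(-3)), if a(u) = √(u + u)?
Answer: 0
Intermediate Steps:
a(u) = √2*√u (a(u) = √(2*u) = √2*√u)
k(f, D) = 552 + f
k(64, 97)*a(0/(-3)) = (552 + 64)*(√2*√(0/(-3))) = 616*(√2*√(0*(-⅓))) = 616*(√2*√0) = 616*(√2*0) = 616*0 = 0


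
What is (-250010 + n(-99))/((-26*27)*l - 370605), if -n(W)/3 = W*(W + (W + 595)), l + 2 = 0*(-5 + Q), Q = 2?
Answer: 132101/369201 ≈ 0.35780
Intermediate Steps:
l = -2 (l = -2 + 0*(-5 + 2) = -2 + 0*(-3) = -2 + 0 = -2)
n(W) = -3*W*(595 + 2*W) (n(W) = -3*W*(W + (W + 595)) = -3*W*(W + (595 + W)) = -3*W*(595 + 2*W))
(-250010 + n(-99))/((-26*27)*l - 370605) = (-250010 - 3*(-99)*(595 + 2*(-99)))/(-26*27*(-2) - 370605) = (-250010 - 3*(-99)*(595 - 198))/(-702*(-2) - 370605) = (-250010 - 3*(-99)*397)/(1404 - 370605) = (-250010 + 117909)/(-369201) = -132101*(-1/369201) = 132101/369201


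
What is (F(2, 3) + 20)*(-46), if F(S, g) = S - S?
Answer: -920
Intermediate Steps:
F(S, g) = 0
(F(2, 3) + 20)*(-46) = (0 + 20)*(-46) = 20*(-46) = -920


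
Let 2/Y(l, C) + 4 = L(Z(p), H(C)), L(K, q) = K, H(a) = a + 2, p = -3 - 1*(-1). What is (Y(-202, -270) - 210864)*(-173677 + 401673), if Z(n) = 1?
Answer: -144228901624/3 ≈ -4.8076e+10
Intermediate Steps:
p = -2 (p = -3 + 1 = -2)
H(a) = 2 + a
Y(l, C) = -2/3 (Y(l, C) = 2/(-4 + 1) = 2/(-3) = 2*(-1/3) = -2/3)
(Y(-202, -270) - 210864)*(-173677 + 401673) = (-2/3 - 210864)*(-173677 + 401673) = -632594/3*227996 = -144228901624/3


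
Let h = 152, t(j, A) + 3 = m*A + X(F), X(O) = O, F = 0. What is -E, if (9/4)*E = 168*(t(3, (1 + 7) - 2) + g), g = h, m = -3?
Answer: -29344/3 ≈ -9781.3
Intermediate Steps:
t(j, A) = -3 - 3*A (t(j, A) = -3 + (-3*A + 0) = -3 - 3*A)
g = 152
E = 29344/3 (E = 4*(168*((-3 - 3*((1 + 7) - 2)) + 152))/9 = 4*(168*((-3 - 3*(8 - 2)) + 152))/9 = 4*(168*((-3 - 3*6) + 152))/9 = 4*(168*((-3 - 18) + 152))/9 = 4*(168*(-21 + 152))/9 = 4*(168*131)/9 = (4/9)*22008 = 29344/3 ≈ 9781.3)
-E = -1*29344/3 = -29344/3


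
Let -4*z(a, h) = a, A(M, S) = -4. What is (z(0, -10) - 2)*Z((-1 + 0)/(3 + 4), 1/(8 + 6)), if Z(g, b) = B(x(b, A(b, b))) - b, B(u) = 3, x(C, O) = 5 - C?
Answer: -41/7 ≈ -5.8571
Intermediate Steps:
z(a, h) = -a/4
Z(g, b) = 3 - b
(z(0, -10) - 2)*Z((-1 + 0)/(3 + 4), 1/(8 + 6)) = (-1/4*0 - 2)*(3 - 1/(8 + 6)) = (0 - 2)*(3 - 1/14) = -2*(3 - 1*1/14) = -2*(3 - 1/14) = -2*41/14 = -41/7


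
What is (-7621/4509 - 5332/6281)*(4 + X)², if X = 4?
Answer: -4602207296/28321029 ≈ -162.50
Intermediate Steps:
(-7621/4509 - 5332/6281)*(4 + X)² = (-7621/4509 - 5332/6281)*(4 + 4)² = (-7621*1/4509 - 5332*1/6281)*8² = (-7621/4509 - 5332/6281)*64 = -71909489/28321029*64 = -4602207296/28321029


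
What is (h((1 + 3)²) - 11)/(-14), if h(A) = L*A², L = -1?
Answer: 267/14 ≈ 19.071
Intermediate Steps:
h(A) = -A²
(h((1 + 3)²) - 11)/(-14) = (-((1 + 3)²)² - 11)/(-14) = -(-(4²)² - 11)/14 = -(-1*16² - 11)/14 = -(-1*256 - 11)/14 = -(-256 - 11)/14 = -1/14*(-267) = 267/14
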